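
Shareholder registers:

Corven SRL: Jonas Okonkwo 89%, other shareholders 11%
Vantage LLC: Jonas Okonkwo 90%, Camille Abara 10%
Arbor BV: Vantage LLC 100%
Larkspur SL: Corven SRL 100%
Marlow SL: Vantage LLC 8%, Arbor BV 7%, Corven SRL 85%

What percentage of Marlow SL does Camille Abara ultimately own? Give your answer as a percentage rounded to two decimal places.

Camille reaches Marlow along 2 paths.
Via Vantage: 10% × 8% = 0.8%.
Via Vantage → Arbor: 10% × 100% × 7% = 0.7%.
Total: 0.8% + 0.7% = 1.5%.
Rounded: 1.50%.

1.50%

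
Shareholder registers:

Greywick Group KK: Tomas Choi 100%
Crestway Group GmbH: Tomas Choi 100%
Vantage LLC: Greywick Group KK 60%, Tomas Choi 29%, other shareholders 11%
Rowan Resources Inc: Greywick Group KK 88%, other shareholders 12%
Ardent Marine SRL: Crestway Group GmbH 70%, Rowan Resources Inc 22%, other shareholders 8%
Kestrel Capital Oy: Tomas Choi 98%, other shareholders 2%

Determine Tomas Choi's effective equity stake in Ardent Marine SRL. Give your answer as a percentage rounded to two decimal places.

Tomas reaches Ardent along 2 paths.
Via Crestway: 100% × 70% = 70%.
Via Greywick → Rowan: 100% × 88% × 22% = 19.36%.
Total: 70% + 19.36% = 89.36%.

89.36%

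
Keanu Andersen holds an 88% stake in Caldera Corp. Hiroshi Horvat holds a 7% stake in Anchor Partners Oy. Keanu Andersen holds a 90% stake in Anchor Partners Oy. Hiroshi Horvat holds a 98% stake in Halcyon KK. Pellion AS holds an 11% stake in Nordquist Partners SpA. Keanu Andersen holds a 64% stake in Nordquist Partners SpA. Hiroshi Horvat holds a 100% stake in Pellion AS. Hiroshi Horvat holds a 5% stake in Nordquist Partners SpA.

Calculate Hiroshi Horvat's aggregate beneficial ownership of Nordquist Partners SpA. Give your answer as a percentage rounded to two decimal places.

16.00%

Hiroshi reaches Nordquist along 2 paths.
Direct stake: 5% = 5%.
Via Pellion: 100% × 11% = 11%.
Total: 5% + 11% = 16%.
Rounded: 16.00%.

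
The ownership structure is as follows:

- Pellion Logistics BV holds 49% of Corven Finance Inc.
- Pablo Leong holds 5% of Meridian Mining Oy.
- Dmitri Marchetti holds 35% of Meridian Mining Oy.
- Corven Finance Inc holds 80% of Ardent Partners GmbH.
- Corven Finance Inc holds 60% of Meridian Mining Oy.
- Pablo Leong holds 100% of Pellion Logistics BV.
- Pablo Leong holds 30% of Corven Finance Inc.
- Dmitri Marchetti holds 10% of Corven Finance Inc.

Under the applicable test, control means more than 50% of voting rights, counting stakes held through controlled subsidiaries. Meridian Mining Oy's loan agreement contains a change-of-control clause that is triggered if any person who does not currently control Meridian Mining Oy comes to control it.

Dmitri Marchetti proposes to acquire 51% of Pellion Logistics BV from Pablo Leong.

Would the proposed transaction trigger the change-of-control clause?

Yes

The purchase adds only to Dmitri's holdings (Pablo's stake shrinks), so Dmitri is the only person who could newly come to control Meridian.
Dmitri's largest direct stake is 35% in Meridian, which does not meet the threshold, so Dmitri controls no company.
In Meridian, Dmitri's side holds only 35%, not > 50%.
So before the transaction, Dmitri does not control Meridian.
After the purchase, Dmitri holds 51% of Pellion directly, and Pablo's stake falls to 49%.
Dmitri holds 51% of Pellion, so Dmitri controls Pellion.
Pellion and Dmitri together hold 49% + 10% = 59% of Corven, so Dmitri controls Corven.
Corven and Dmitri together hold 60% + 35% = 95% of Meridian, so Dmitri controls Meridian.
Dmitri did not control Meridian before and does after, so the clause is triggered.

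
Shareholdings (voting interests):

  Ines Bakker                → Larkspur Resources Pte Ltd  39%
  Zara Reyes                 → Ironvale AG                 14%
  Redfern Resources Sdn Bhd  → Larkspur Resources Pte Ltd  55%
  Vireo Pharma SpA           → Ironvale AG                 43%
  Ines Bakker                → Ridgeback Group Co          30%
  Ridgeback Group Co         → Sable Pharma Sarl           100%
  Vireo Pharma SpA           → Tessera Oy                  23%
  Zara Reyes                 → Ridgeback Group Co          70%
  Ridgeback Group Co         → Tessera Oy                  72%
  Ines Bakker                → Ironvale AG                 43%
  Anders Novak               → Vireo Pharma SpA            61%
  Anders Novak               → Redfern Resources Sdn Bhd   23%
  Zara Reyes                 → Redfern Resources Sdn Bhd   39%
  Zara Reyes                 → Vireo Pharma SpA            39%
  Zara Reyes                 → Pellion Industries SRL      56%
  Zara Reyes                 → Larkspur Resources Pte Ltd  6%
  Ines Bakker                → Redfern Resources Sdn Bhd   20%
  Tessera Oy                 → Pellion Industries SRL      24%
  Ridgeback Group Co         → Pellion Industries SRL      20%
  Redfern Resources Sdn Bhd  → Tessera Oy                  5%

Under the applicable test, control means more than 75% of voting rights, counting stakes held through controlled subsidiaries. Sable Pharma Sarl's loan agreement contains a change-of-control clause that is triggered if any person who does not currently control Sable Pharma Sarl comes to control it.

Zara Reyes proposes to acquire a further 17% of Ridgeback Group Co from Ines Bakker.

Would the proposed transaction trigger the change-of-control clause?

Yes

The purchase adds only to Zara's holdings (Ines's stake shrinks), so Zara is the only person who could newly come to control Sable.
Zara's largest direct stake is 70% in Ridgeback, which does not meet the threshold, so Zara controls no company.
Neither Zara nor any entity Zara controls holds any voting interest in Sable.
So before the transaction, Zara does not control Sable.
After the purchase, Zara's direct stake in Ridgeback rises to 70% + 17% = 87%, and Ines's stake falls to 13%.
Zara holds 87% of Ridgeback, so Zara controls Ridgeback.
Ridgeback holds 100% of Sable, so Zara controls Sable.
Zara did not control Sable before and does after, so the clause is triggered.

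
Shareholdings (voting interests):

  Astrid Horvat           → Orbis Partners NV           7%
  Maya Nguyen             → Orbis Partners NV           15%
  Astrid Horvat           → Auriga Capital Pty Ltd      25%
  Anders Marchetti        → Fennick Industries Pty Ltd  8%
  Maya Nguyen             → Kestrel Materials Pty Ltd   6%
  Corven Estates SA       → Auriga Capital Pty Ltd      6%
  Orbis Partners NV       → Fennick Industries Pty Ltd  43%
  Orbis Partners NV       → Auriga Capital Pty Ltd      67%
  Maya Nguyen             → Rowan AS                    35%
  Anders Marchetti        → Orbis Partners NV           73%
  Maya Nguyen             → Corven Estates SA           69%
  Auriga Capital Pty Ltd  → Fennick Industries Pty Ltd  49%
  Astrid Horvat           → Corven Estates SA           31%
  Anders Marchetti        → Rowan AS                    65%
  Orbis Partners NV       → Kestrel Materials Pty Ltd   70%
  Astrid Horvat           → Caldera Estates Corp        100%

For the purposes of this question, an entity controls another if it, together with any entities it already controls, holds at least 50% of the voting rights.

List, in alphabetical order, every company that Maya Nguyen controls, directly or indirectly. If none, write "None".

Maya holds 69% of Corven, so Maya controls Corven.
No other company's threshold is met.

Corven Estates SA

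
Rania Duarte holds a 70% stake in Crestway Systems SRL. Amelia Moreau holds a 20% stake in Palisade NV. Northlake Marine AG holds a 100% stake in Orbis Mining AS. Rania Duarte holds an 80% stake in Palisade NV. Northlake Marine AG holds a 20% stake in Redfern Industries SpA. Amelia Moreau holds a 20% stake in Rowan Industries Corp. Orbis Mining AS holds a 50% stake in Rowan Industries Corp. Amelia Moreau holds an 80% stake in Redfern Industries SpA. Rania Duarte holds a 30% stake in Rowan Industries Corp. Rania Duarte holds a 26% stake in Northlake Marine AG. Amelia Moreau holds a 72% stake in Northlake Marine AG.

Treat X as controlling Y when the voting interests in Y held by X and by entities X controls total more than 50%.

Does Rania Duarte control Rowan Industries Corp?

No

Rania holds 80% of Palisade, so Rania controls Palisade.
Rania holds 70% of Crestway, so Rania controls Crestway.
In Rowan, Rania's side holds only 30%, not > 50%.
So Rania does not control Rowan.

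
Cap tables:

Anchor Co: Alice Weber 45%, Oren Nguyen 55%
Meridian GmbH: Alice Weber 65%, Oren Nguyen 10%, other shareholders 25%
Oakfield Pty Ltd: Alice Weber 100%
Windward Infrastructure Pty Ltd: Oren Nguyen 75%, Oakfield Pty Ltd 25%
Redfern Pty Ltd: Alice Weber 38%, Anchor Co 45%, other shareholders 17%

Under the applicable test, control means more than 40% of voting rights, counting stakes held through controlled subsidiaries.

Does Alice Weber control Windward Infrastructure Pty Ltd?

No

Alice holds 45% of Anchor, so Alice controls Anchor.
Alice holds 65% of Meridian, so Alice controls Meridian.
Alice holds 100% of Oakfield, so Alice controls Oakfield.
Alice and Anchor together hold 38% + 45% = 83% of Redfern, so Alice controls Redfern.
In Windward, Alice's side holds only 25%, not > 40%.
So Alice does not control Windward.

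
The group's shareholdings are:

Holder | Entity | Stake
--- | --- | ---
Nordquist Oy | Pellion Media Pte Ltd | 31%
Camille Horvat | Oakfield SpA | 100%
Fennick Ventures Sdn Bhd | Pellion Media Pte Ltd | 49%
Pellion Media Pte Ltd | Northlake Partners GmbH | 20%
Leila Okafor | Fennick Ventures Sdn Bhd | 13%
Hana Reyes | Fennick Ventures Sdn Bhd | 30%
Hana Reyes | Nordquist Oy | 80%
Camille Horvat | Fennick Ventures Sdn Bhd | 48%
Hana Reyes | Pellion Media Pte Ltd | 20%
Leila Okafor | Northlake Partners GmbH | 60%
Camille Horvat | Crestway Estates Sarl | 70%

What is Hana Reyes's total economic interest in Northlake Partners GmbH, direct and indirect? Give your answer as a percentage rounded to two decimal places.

11.90%

Hana reaches Northlake along 3 paths.
Via Pellion: 20% × 20% = 4%.
Via Nordquist → Pellion: 80% × 31% × 20% = 4.96%.
Via Fennick → Pellion: 30% × 49% × 20% = 2.94%.
Total: 4% + 4.96% + 2.94% = 11.9%.
Rounded: 11.90%.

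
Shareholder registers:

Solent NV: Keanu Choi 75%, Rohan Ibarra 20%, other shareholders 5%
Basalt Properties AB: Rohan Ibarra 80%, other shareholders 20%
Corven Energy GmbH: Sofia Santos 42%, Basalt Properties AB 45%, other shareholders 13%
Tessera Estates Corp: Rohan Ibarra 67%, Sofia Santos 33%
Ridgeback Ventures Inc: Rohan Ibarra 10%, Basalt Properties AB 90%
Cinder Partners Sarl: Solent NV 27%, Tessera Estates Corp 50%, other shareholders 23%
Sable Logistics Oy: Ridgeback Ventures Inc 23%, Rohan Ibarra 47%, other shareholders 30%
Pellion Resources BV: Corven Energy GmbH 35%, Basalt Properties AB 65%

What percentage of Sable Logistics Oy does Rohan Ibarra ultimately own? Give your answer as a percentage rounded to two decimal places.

65.86%

Rohan reaches Sable along 3 paths.
Via Ridgeback: 10% × 23% = 2.3%.
Via Basalt → Ridgeback: 80% × 90% × 23% = 16.56%.
Direct stake: 47% = 47%.
Total: 2.3% + 16.56% + 47% = 65.86%.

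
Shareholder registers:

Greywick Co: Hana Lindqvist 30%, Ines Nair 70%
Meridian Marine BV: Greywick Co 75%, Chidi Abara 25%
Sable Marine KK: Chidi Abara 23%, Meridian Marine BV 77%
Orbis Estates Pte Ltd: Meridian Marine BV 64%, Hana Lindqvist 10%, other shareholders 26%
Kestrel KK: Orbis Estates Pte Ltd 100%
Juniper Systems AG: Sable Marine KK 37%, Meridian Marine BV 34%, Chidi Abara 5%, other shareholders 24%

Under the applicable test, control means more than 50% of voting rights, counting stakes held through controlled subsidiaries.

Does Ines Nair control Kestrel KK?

Ines holds 70% of Greywick, so Ines controls Greywick.
Greywick holds 75% of Meridian, so Ines controls Meridian.
Meridian holds 64% of Orbis, so Ines controls Orbis.
Orbis holds 100% of Kestrel, so Ines controls Kestrel.

Yes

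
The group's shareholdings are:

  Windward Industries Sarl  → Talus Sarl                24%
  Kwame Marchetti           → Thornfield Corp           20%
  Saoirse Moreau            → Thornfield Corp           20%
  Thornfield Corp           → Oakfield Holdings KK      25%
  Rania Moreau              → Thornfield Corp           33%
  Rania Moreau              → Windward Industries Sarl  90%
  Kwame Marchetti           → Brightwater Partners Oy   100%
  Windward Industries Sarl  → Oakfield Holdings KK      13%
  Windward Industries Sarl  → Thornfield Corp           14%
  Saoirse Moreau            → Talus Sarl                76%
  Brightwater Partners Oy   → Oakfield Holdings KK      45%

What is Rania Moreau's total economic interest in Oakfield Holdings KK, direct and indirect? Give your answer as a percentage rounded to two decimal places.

Rania reaches Oakfield along 3 paths.
Via Thornfield: 33% × 25% = 8.25%.
Via Windward → Thornfield: 90% × 14% × 25% = 3.15%.
Via Windward: 90% × 13% = 11.7%.
Total: 8.25% + 3.15% + 11.7% = 23.1%.
Rounded: 23.10%.

23.10%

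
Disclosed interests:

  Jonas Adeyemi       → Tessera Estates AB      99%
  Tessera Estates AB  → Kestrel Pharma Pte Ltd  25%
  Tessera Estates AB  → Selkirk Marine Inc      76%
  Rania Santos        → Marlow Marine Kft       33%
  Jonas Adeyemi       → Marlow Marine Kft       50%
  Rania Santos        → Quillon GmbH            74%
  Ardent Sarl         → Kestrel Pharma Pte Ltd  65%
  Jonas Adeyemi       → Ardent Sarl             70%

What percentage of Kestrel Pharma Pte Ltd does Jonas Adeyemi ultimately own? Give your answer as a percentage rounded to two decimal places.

70.25%

Jonas reaches Kestrel along 2 paths.
Via Ardent: 70% × 65% = 45.5%.
Via Tessera: 99% × 25% = 24.75%.
Total: 45.5% + 24.75% = 70.25%.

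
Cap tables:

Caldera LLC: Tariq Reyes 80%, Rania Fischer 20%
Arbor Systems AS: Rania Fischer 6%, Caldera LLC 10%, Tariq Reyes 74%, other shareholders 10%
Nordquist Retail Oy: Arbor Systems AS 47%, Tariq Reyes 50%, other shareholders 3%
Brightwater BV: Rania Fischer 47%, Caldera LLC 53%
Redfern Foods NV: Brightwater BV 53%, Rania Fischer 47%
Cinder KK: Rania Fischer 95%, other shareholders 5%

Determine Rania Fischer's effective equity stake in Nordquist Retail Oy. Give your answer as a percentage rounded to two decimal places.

3.76%

Rania reaches Nordquist along 2 paths.
Via Arbor: 6% × 47% = 2.82%.
Via Caldera → Arbor: 20% × 10% × 47% = 0.94%.
Total: 2.82% + 0.94% = 3.76%.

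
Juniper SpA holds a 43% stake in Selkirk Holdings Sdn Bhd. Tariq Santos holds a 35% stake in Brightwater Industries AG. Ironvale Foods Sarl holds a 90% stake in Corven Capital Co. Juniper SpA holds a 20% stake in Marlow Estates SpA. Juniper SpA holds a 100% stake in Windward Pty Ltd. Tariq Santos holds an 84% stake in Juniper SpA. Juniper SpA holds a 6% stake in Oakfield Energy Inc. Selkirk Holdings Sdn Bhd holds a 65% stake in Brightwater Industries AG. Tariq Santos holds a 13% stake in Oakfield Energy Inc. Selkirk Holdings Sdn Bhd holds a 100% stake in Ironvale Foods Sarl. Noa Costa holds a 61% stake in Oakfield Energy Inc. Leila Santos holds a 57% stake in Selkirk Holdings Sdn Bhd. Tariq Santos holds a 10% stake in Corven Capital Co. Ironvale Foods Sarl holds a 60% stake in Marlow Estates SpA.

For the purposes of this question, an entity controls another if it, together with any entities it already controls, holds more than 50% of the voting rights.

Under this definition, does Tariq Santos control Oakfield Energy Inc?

Tariq holds 84% of Juniper, so Tariq controls Juniper.
Juniper holds 100% of Windward, so Tariq controls Windward.
In Oakfield, Tariq's side holds only 13% + 6% = 19%, not > 50%.
So Tariq does not control Oakfield.

No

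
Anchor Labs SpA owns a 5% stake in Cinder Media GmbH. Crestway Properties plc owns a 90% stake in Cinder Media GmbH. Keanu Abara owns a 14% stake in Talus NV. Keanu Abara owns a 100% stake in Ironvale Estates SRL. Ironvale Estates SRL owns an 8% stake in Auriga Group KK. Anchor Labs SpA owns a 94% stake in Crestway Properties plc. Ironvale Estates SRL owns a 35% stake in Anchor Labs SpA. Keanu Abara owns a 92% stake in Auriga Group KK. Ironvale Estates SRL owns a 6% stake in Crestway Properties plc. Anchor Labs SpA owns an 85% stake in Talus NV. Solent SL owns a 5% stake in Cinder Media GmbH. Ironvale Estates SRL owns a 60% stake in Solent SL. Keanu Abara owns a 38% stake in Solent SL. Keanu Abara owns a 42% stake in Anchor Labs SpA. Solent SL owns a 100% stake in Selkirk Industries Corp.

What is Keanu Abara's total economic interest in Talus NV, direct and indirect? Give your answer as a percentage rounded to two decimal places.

79.45%

Keanu reaches Talus along 3 paths.
Direct stake: 14% = 14%.
Via Anchor: 42% × 85% = 35.7%.
Via Ironvale → Anchor: 100% × 35% × 85% = 29.75%.
Total: 14% + 35.7% + 29.75% = 79.45%.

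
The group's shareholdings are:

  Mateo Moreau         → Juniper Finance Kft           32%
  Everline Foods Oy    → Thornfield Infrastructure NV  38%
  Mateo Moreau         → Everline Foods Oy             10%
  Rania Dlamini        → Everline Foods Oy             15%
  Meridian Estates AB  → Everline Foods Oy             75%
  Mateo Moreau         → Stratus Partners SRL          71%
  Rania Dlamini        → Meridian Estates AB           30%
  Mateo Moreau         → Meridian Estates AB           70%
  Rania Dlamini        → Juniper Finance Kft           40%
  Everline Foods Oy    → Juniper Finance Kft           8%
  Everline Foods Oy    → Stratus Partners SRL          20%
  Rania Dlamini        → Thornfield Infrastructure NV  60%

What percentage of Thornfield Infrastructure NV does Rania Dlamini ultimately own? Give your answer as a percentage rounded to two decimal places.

Rania reaches Thornfield along 3 paths.
Via Meridian → Everline: 30% × 75% × 38% = 8.55%.
Via Everline: 15% × 38% = 5.7%.
Direct stake: 60% = 60%.
Total: 8.55% + 5.7% + 60% = 74.25%.

74.25%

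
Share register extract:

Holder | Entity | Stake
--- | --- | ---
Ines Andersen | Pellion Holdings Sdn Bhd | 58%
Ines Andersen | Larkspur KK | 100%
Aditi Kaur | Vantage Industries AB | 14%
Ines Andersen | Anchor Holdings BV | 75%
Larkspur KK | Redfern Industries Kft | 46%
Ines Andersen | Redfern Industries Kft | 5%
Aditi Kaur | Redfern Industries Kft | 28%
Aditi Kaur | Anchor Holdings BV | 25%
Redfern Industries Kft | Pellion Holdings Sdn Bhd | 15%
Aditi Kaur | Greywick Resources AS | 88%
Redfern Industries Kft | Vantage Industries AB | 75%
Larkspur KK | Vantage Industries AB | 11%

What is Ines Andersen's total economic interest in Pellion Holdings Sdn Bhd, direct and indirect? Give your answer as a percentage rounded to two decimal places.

Ines reaches Pellion along 3 paths.
Via Redfern: 5% × 15% = 0.75%.
Via Larkspur → Redfern: 100% × 46% × 15% = 6.9%.
Direct stake: 58% = 58%.
Total: 0.75% + 6.9% + 58% = 65.65%.

65.65%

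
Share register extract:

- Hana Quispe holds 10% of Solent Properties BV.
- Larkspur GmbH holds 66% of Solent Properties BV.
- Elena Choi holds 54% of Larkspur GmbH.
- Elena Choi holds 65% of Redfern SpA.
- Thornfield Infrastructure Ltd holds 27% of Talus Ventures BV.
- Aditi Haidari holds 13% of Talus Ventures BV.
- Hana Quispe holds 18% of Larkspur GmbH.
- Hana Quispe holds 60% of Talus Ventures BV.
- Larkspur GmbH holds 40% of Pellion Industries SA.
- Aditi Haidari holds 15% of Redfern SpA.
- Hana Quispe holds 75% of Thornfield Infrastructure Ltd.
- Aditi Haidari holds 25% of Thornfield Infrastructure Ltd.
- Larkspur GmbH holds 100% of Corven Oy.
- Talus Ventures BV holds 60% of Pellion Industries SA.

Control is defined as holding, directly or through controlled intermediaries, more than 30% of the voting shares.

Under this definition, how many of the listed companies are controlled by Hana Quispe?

Hana holds 75% of Thornfield, so Hana controls Thornfield.
Thornfield and Hana together hold 27% + 60% = 87% of Talus, so Hana controls Talus.
Talus holds 60% of Pellion, so Hana controls Pellion.
No other company's threshold is met.
Hana controls 3 companies.

3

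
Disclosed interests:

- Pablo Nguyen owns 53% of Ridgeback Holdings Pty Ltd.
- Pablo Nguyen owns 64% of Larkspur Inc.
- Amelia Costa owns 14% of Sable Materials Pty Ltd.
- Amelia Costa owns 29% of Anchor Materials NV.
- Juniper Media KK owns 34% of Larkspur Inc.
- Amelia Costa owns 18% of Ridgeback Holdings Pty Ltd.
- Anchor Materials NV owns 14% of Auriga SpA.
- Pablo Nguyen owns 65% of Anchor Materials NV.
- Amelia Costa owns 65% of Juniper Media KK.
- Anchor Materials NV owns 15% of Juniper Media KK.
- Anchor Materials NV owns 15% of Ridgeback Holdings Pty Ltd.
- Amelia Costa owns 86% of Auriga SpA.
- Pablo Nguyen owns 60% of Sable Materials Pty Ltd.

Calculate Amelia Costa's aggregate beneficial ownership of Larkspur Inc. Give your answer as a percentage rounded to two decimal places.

Amelia reaches Larkspur along 2 paths.
Via Juniper: 65% × 34% = 22.1%.
Via Anchor → Juniper: 29% × 15% × 34% = 1.479%.
Total: 22.1% + 1.479% = 23.579%.
Rounded: 23.58%.

23.58%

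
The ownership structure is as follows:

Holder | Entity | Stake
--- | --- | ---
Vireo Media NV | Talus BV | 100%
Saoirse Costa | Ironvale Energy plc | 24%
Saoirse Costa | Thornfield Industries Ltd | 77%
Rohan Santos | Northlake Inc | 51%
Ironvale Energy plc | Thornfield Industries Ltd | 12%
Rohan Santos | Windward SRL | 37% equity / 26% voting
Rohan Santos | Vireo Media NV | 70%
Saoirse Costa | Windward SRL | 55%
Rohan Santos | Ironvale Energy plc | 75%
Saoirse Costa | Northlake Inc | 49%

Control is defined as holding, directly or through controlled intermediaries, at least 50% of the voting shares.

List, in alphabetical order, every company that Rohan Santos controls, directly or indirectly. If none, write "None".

Ironvale Energy plc, Northlake Inc, Talus BV, Vireo Media NV

Rohan holds 70% of Vireo, so Rohan controls Vireo.
Rohan holds 51% of Northlake, so Rohan controls Northlake.
Rohan holds 75% of Ironvale, so Rohan controls Ironvale.
Vireo holds 100% of Talus, so Rohan controls Talus.
No other company's threshold is met.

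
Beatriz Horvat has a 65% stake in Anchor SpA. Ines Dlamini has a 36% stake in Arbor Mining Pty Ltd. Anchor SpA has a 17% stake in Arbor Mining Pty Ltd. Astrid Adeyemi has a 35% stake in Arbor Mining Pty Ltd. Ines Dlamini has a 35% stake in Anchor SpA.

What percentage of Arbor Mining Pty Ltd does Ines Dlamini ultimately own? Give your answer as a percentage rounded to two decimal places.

Ines reaches Arbor along 2 paths.
Direct stake: 36% = 36%.
Via Anchor: 35% × 17% = 5.95%.
Total: 36% + 5.95% = 41.95%.

41.95%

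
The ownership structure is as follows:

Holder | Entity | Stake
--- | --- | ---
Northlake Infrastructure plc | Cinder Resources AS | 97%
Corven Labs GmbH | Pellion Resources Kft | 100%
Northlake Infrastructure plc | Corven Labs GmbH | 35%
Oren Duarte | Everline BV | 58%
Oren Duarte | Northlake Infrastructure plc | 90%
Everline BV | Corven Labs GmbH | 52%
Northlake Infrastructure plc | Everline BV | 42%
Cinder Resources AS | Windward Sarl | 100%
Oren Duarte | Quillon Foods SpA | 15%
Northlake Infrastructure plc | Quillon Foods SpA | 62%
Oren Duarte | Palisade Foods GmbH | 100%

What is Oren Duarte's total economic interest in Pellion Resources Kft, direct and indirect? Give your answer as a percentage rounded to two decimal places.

81.32%

Oren reaches Pellion along 3 paths.
Via Northlake → Corven: 90% × 35% × 100% = 31.5%.
Via Northlake → Everline → Corven: 90% × 42% × 52% × 100% = 19.656%.
Via Everline → Corven: 58% × 52% × 100% = 30.16%.
Total: 31.5% + 19.656% + 30.16% = 81.316%.
Rounded: 81.32%.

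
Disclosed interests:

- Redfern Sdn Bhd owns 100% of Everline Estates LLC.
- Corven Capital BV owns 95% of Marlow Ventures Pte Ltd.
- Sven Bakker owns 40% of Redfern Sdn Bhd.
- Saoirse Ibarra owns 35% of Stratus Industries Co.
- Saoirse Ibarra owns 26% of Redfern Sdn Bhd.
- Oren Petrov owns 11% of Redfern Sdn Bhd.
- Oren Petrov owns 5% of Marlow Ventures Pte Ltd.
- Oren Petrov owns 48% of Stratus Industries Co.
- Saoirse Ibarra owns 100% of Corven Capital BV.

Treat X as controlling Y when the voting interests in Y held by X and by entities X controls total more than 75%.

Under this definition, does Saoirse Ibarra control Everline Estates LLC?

No

Saoirse holds 100% of Corven, so Saoirse controls Corven.
Corven holds 95% of Marlow, so Saoirse controls Marlow.
Neither Saoirse nor any entity Saoirse controls holds any voting interest in Everline.
So Saoirse does not control Everline.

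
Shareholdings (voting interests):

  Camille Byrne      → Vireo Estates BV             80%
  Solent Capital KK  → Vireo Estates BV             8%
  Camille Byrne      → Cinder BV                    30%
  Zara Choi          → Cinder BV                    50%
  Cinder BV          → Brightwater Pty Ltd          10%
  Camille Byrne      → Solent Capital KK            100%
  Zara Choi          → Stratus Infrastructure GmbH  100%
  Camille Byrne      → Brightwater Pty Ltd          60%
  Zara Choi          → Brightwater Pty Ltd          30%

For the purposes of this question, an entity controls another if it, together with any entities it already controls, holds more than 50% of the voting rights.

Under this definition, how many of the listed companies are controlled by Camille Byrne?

3

Camille holds 60% of Brightwater, so Camille controls Brightwater.
Camille holds 100% of Solent, so Camille controls Solent.
Camille and Solent together hold 80% + 8% = 88% of Vireo, so Camille controls Vireo.
No other company's threshold is met.
Camille controls 3 companies.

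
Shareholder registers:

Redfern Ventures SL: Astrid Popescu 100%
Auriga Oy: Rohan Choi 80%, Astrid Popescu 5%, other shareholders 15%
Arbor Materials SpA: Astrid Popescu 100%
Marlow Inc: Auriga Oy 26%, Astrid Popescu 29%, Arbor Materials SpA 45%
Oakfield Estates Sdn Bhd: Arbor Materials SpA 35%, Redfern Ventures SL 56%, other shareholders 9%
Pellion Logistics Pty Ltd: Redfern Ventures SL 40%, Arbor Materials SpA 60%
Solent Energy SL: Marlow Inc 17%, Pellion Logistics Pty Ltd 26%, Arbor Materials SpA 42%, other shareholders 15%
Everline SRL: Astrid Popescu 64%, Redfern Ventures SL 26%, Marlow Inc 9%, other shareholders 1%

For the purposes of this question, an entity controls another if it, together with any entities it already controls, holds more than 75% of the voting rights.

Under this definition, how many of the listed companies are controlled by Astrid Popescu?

Astrid holds 100% of Redfern, so Astrid controls Redfern.
Astrid holds 100% of Arbor, so Astrid controls Arbor.
Arbor and Redfern together hold 35% + 56% = 91% of Oakfield, so Astrid controls Oakfield.
Redfern and Arbor together hold 40% + 60% = 100% of Pellion, so Astrid controls Pellion.
Astrid and Redfern together hold 64% + 26% = 90% of Everline, so Astrid controls Everline.
No other company's threshold is met.
Astrid controls 5 companies.

5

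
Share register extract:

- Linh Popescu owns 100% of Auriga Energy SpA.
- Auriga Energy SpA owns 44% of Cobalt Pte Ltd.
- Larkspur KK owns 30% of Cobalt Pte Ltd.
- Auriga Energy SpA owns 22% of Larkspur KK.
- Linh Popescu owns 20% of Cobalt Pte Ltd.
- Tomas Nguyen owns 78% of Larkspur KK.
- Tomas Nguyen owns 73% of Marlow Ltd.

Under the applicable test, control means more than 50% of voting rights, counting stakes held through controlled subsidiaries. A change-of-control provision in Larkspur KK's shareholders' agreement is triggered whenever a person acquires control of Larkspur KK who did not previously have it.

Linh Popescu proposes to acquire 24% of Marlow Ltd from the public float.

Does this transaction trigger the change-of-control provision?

No

The purchase changes only Linh's holdings, so Linh is the only person who could newly come to control Larkspur.
Linh holds 100% of Auriga, so Linh controls Auriga.
Auriga and Linh together hold 44% + 20% = 64% of Cobalt, so Linh controls Cobalt.
In Larkspur, Linh's side holds only 22%, not > 50%.
So before the transaction, Linh does not control Larkspur.
After the purchase, Linh holds 24% of Marlow directly.
Linh's side now holds 24% of Marlow, not > 50%, so Linh still does not control Marlow.
After the transaction, Linh's side holds 22% of Larkspur, not > 50%, so Linh still does not control Larkspur.
No new person acquires control, so the clause is not triggered.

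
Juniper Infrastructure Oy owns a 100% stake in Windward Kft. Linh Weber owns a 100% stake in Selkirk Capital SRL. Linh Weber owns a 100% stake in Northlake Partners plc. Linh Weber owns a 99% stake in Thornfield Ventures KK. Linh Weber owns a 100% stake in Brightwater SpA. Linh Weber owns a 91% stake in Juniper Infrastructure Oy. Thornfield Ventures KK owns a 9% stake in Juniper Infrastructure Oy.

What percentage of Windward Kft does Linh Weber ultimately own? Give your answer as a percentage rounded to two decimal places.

99.91%

Linh reaches Windward along 2 paths.
Via Juniper: 91% × 100% = 91%.
Via Thornfield → Juniper: 99% × 9% × 100% = 8.91%.
Total: 91% + 8.91% = 99.91%.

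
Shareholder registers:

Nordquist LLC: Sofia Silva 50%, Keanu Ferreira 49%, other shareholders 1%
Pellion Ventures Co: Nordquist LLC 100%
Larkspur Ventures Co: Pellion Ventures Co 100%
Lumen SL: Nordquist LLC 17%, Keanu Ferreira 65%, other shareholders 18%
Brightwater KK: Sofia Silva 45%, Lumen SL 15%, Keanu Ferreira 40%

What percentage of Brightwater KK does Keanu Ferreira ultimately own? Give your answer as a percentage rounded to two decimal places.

51.00%

Keanu reaches Brightwater along 3 paths.
Via Nordquist → Lumen: 49% × 17% × 15% = 1.2495%.
Via Lumen: 65% × 15% = 9.75%.
Direct stake: 40% = 40%.
Total: 1.2495% + 9.75% + 40% = 50.9995%.
Rounded: 51.00%.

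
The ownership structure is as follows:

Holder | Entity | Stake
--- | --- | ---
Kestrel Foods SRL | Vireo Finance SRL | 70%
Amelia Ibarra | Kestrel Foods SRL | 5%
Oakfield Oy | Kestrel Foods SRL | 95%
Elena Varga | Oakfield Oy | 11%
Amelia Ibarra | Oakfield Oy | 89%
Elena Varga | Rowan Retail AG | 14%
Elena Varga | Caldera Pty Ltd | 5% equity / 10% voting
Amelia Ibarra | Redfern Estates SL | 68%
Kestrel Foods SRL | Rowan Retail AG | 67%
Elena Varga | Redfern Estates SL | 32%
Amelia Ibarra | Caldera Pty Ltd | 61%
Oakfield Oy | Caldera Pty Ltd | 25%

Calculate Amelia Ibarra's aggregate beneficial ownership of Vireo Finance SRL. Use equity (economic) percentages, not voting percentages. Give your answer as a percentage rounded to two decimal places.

Amelia reaches Vireo along 2 paths.
Via Oakfield → Kestrel: 89% × 95% × 70% = 59.185%.
Via Kestrel: 5% × 70% = 3.5%.
Total: 59.185% + 3.5% = 62.685%.
Rounded: 62.69%.

62.69%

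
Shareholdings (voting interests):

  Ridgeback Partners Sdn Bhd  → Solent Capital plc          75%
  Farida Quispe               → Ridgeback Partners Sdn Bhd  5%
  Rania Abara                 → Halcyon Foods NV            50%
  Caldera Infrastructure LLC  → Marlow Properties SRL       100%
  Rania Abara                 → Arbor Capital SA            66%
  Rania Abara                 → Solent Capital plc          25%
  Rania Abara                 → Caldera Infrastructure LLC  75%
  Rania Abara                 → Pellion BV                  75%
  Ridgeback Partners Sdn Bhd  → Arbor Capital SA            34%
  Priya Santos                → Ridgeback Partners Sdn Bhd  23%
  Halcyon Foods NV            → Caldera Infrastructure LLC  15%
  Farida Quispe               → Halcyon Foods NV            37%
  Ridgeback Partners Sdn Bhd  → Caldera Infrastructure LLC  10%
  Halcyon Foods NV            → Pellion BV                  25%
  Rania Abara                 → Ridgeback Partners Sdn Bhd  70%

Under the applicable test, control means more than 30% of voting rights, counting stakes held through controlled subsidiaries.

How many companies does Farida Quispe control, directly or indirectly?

1

Farida holds 37% of Halcyon, so Farida controls Halcyon.
No other company's threshold is met.
Farida controls 1 company.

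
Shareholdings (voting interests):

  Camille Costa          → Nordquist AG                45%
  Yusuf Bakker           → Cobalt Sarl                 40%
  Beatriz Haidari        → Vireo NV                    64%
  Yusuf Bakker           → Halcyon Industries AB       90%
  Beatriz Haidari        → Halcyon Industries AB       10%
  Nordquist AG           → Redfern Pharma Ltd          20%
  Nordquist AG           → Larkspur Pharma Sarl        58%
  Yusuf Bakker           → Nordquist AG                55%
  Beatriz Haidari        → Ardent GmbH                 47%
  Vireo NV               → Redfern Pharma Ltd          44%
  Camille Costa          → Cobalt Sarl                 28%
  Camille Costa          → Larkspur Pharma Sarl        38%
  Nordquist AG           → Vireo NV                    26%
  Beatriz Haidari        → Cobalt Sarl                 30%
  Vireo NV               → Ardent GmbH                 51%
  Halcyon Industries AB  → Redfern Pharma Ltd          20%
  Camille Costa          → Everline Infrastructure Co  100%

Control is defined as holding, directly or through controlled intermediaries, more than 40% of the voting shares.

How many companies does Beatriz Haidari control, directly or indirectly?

3

Beatriz holds 64% of Vireo, so Beatriz controls Vireo.
Vireo and Beatriz together hold 51% + 47% = 98% of Ardent, so Beatriz controls Ardent.
Vireo holds 44% of Redfern, so Beatriz controls Redfern.
No other company's threshold is met.
Beatriz controls 3 companies.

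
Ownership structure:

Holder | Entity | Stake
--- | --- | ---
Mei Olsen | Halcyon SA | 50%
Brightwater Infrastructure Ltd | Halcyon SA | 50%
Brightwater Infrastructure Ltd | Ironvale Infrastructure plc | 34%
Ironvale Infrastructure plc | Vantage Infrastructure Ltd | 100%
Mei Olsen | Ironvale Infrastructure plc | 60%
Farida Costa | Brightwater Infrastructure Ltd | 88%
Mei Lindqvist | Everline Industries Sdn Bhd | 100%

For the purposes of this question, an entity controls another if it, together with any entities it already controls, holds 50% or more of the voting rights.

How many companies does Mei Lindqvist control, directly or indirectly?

1

Mei Lindqvist holds 100% of Everline, so Mei Lindqvist controls Everline.
No other company's threshold is met.
Mei Lindqvist controls 1 company.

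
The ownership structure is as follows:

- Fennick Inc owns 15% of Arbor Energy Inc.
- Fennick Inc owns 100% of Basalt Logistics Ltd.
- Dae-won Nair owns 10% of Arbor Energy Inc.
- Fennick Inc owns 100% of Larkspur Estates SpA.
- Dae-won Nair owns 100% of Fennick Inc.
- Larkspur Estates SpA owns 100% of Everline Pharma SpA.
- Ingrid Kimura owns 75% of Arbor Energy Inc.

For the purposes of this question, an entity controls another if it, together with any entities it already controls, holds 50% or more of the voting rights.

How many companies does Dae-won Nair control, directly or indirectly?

Dae-won holds 100% of Fennick, so Dae-won controls Fennick.
Fennick holds 100% of Larkspur, so Dae-won controls Larkspur.
Larkspur holds 100% of Everline, so Dae-won controls Everline.
Fennick holds 100% of Basalt, so Dae-won controls Basalt.
No other company's threshold is met.
Dae-won controls 4 companies.

4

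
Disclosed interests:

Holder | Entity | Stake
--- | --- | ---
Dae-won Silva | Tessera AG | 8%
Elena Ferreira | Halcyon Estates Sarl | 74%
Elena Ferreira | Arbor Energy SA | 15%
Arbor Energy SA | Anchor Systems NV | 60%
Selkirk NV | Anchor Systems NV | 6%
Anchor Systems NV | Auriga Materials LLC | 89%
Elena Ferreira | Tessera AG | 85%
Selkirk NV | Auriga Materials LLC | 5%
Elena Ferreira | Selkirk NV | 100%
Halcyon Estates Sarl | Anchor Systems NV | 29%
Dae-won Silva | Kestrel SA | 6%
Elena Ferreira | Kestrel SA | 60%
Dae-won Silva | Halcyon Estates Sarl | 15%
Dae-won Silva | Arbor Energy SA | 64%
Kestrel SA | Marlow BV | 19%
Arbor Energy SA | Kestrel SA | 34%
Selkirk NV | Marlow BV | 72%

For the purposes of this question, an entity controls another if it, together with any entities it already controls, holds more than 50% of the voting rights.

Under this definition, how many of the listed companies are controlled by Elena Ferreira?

Elena holds 85% of Tessera, so Elena controls Tessera.
Elena holds 100% of Selkirk, so Elena controls Selkirk.
Elena holds 74% of Halcyon, so Elena controls Halcyon.
Elena holds 60% of Kestrel, so Elena controls Kestrel.
Selkirk and Kestrel together hold 72% + 19% = 91% of Marlow, so Elena controls Marlow.
No other company's threshold is met.
Elena controls 5 companies.

5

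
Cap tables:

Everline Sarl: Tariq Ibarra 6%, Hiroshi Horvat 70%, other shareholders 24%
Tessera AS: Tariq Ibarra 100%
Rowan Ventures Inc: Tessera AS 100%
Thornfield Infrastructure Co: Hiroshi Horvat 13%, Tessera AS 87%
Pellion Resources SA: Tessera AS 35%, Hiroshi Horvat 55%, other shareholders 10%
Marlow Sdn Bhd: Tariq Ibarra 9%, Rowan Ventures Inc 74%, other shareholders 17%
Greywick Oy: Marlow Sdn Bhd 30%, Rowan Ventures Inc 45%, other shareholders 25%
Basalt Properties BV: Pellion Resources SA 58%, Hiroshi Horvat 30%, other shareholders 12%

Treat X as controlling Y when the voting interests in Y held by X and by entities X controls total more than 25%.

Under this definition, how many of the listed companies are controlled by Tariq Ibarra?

7

Tariq holds 100% of Tessera, so Tariq controls Tessera.
Tessera holds 100% of Rowan, so Tariq controls Rowan.
Tessera holds 87% of Thornfield, so Tariq controls Thornfield.
Tessera holds 35% of Pellion, so Tariq controls Pellion.
Tariq and Rowan together hold 9% + 74% = 83% of Marlow, so Tariq controls Marlow.
Marlow and Rowan together hold 30% + 45% = 75% of Greywick, so Tariq controls Greywick.
Pellion holds 58% of Basalt, so Tariq controls Basalt.
No other company's threshold is met.
Tariq controls 7 companies.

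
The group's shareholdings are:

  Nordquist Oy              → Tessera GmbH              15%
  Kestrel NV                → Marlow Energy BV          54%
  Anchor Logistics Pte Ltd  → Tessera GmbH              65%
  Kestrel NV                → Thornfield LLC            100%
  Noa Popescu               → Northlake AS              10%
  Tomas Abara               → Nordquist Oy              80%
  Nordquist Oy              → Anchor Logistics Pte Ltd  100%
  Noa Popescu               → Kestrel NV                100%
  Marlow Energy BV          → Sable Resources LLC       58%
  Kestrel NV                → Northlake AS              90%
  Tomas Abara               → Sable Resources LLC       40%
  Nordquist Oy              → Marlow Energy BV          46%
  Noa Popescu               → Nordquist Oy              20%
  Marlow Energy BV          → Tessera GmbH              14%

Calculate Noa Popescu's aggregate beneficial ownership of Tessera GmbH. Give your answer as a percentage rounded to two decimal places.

24.85%

Noa reaches Tessera along 4 paths.
Via Nordquist: 20% × 15% = 3%.
Via Nordquist → Anchor: 20% × 100% × 65% = 13%.
Via Nordquist → Marlow: 20% × 46% × 14% = 1.288%.
Via Kestrel → Marlow: 100% × 54% × 14% = 7.56%.
Total: 3% + 13% + 1.288% + 7.56% = 24.848%.
Rounded: 24.85%.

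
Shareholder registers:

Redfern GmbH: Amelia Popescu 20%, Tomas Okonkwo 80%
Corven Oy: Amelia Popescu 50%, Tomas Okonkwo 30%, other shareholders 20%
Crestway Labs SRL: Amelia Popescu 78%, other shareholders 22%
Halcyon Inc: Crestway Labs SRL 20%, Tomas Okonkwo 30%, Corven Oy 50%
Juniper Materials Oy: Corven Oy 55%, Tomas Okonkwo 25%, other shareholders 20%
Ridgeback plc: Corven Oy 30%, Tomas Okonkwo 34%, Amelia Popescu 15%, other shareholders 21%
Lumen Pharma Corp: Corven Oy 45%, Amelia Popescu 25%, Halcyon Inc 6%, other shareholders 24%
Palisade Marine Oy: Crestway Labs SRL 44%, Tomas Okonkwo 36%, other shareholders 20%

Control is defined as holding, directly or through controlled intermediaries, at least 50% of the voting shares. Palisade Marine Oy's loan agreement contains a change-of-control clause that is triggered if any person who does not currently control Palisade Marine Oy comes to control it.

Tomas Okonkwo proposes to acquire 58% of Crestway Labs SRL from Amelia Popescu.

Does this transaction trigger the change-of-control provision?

The purchase adds only to Tomas's holdings (Amelia's stake shrinks), so Tomas is the only person who could newly come to control Palisade.
Tomas holds 80% of Redfern, so Tomas controls Redfern.
In Palisade, Tomas's side holds only 36%, not ≥ 50%.
So before the transaction, Tomas does not control Palisade.
After the purchase, Tomas holds 58% of Crestway directly, and Amelia's stake falls to 20%.
Tomas holds 58% of Crestway, so Tomas controls Crestway.
Crestway and Tomas together hold 44% + 36% = 80% of Palisade, so Tomas controls Palisade.
Tomas did not control Palisade before and does after, so the clause is triggered.

Yes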